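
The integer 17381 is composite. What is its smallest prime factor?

7

17381 is odd.
Digit sum 20, not divisible by 3.
Ends in 1: not divisible by 5.
7: 17381 = 7·2483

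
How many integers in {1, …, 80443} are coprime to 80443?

Factor: 80443 = 11 · 71 · 103.
φ(80443) = (11−1) · (71−1) · (103−1) = 10 · 70 · 102 = 71400.

71400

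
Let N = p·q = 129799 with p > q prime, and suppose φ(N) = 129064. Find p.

443

φ(n) = (p−1)(q−1) = n − (p+q) + 1, so p + q = 129799 − 129064 + 1 = 736.
p and q are the roots of t² − 736t + 129799 = 0.
Discriminant: 736² − 4·129799 = 541696 − 519196 = 22500; √22500 = 150.
q = (736 − 150)/2 = 293, p = (736 + 150)/2 = 443.
Check: 293 · 443 = 129799.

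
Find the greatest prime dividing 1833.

47

1833 = 3 · 611
611 = 13 · 47
47 is prime.
So 1833 = 3 · 13 · 47; the largest prime factor is 47.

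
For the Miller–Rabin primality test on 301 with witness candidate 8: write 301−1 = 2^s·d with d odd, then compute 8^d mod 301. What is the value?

260

301 − 1 = 300 = 2^2 · 75, so d = 75.
8^1 ≡ 8 (mod 301)
8^2 ≡ 8^2 = 64 ≡ 64 (mod 301)
8^4 ≡ 64^2 = 4096 ≡ 183 (mod 301)
8^8 ≡ 183^2 = 33489 ≡ 78 (mod 301)
8^16 ≡ 78^2 = 6084 ≡ 64 (mod 301)
8^32 ≡ 64^2 = 4096 ≡ 183 (mod 301)
8^64 ≡ 183^2 = 33489 ≡ 78 (mod 301)
75 = 64 + 8 + 2 + 1 in binary powers of 2.
So 8^75 ≡ 78 · 78 · 64 · 8 ≡ 260 (mod 301).
Squaring chain: 260 → 176; never reaches −1, so base 8 is a Miller–Rabin witness that 301 is composite.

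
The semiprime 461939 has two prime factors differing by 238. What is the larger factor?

809

Since p = q + 238, we have 461939 = q(q + 238), so q² + 238q − 461939 = 0.
Discriminant: 238² + 4·461939 = 56644 + 1847756 = 1904400; √1904400 = 1380.
q = (−238 + 1380)/2 = 571, and p = q + 238 = 809.
Check: 571 · 809 = 461939.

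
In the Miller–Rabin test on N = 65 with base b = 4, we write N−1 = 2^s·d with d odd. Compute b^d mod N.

65 − 1 = 64 = 2^6 · 1, so d = 1.
4^1 ≡ 4 (mod 65)
1 = 1 in binary powers of 2.
So 4^1 ≡ 4 ≡ 4 (mod 65).
Squaring chain: 4 → 16 → 61 → 16 → 61 → 16; never reaches −1, so base 4 is a Miller–Rabin witness that 65 is composite.

4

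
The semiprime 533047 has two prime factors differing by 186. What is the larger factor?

829

Since p = q + 186, we have 533047 = q(q + 186), so q² + 186q − 533047 = 0.
Discriminant: 186² + 4·533047 = 34596 + 2132188 = 2166784; √2166784 = 1472.
q = (−186 + 1472)/2 = 643, and p = q + 186 = 829.
Check: 643 · 829 = 533047.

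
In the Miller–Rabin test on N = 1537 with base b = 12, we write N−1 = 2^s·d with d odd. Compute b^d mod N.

191

1537 − 1 = 1536 = 2^9 · 3, so d = 3.
12^1 ≡ 12 (mod 1537)
12^2 ≡ 12^2 = 144 ≡ 144 (mod 1537)
3 = 2 + 1 in binary powers of 2.
So 12^3 ≡ 144 · 12 ≡ 191 (mod 1537).
Squaring chain: 191 → 1130 → 1190 → 523 → 1480 → 175 → 1422 → 929 → 784; never reaches −1, so base 12 is a Miller–Rabin witness that 1537 is composite.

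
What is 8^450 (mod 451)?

8^1 ≡ 8 (mod 451)
8^2 ≡ 8^2 = 64 ≡ 64 (mod 451)
8^4 ≡ 64^2 = 4096 ≡ 37 (mod 451)
8^8 ≡ 37^2 = 1369 ≡ 16 (mod 451)
8^16 ≡ 16^2 = 256 ≡ 256 (mod 451)
8^32 ≡ 256^2 = 65536 ≡ 141 (mod 451)
8^64 ≡ 141^2 = 19881 ≡ 37 (mod 451)
8^128 ≡ 37^2 = 1369 ≡ 16 (mod 451)
8^256 ≡ 16^2 = 256 ≡ 256 (mod 451)
450 = 256 + 128 + 64 + 2 in binary powers of 2.
So 8^450 ≡ 256 · 16 · 37 · 64 ≡ 122 (mod 451).
Since 122 ≠ 1, base 8 is a Fermat witness: 451 is composite.

122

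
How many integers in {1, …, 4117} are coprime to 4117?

3916

Factor: 4117 = 23 · 179.
φ(4117) = (23−1) · (179−1) = 22 · 178 = 3916.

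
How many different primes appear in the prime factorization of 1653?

3

1653 = 3 · 551
551 = 19 · 29
1653 = 3 · 19 · 29, which has 3 distinct prime factors.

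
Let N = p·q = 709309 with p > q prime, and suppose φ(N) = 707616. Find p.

φ(n) = (p−1)(q−1) = n − (p+q) + 1, so p + q = 709309 − 707616 + 1 = 1694.
p and q are the roots of t² − 1694t + 709309 = 0.
Discriminant: 1694² − 4·709309 = 2869636 − 2837236 = 32400; √32400 = 180.
q = (1694 − 180)/2 = 757, p = (1694 + 180)/2 = 937.
Check: 757 · 937 = 709309.

937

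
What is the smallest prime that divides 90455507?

90455507 is odd.
Digit sum 35, not divisible by 3.
Ends in 7: not divisible by 5.
7: 90455507 = 7·12922215 + 2
11: 90455507 = 11·8223227 + 10
13: 90455507 = 13·6958115 + 12
17: 90455507 = 17·5320912 + 3
19: 90455507 = 19·4760816 + 3
23: 90455507 = 23·3932848 + 3
29: 90455507 = 29·3119155 + 12
31: 90455507 = 31·2917919 + 18
37: 90455507 = 37·2444743 + 16
41: 90455507 = 41·2206231 + 36
43: 90455507 = 43·2103616 + 19
47: 90455507 = 47·1924585 + 12
53: 90455507 = 53·1706707 + 36
59: 90455507 = 59·1533144 + 11
61: 90455507 = 61·1482877 + 10
67: 90455507 = 67·1350082 + 13
71: 90455507 = 71·1274021 + 16
73: 90455507 = 73·1239116 + 39
79: 90455507 = 79·1145006 + 33
83: 90455507 = 83·1089825 + 32
89: 90455507 = 89·1016354 + 1
97: 90455507 = 97·932531

97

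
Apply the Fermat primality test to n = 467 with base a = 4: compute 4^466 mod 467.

4^1 ≡ 4 (mod 467)
4^2 ≡ 4^2 = 16 ≡ 16 (mod 467)
4^4 ≡ 16^2 = 256 ≡ 256 (mod 467)
4^8 ≡ 256^2 = 65536 ≡ 156 (mod 467)
4^16 ≡ 156^2 = 24336 ≡ 52 (mod 467)
4^32 ≡ 52^2 = 2704 ≡ 369 (mod 467)
4^64 ≡ 369^2 = 136161 ≡ 264 (mod 467)
4^128 ≡ 264^2 = 69696 ≡ 113 (mod 467)
4^256 ≡ 113^2 = 12769 ≡ 160 (mod 467)
466 = 256 + 128 + 64 + 16 + 2 in binary powers of 2.
So 4^466 ≡ 160 · 113 · 264 · 52 · 16 ≡ 1 (mod 467).
Since the result is 1, base 4 gives no evidence that 467 is composite.

1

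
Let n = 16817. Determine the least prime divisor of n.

67

16817 is odd.
Digit sum 23, not divisible by 3.
Ends in 7: not divisible by 5.
7: 16817 = 7·2402 + 3
11: 16817 = 11·1528 + 9
13: 16817 = 13·1293 + 8
17: 16817 = 17·989 + 4
19: 16817 = 19·885 + 2
23: 16817 = 23·731 + 4
29: 16817 = 29·579 + 26
31: 16817 = 31·542 + 15
37: 16817 = 37·454 + 19
41: 16817 = 41·410 + 7
43: 16817 = 43·391 + 4
47: 16817 = 47·357 + 38
53: 16817 = 53·317 + 16
59: 16817 = 59·285 + 2
61: 16817 = 61·275 + 42
67: 16817 = 67·251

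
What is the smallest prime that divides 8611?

79

8611 is odd.
Digit sum 16, not divisible by 3.
Ends in 1: not divisible by 5.
7: 8611 = 7·1230 + 1
11: 8611 = 11·782 + 9
13: 8611 = 13·662 + 5
17: 8611 = 17·506 + 9
19: 8611 = 19·453 + 4
23: 8611 = 23·374 + 9
29: 8611 = 29·296 + 27
31: 8611 = 31·277 + 24
37: 8611 = 37·232 + 27
41: 8611 = 41·210 + 1
43: 8611 = 43·200 + 11
47: 8611 = 47·183 + 10
53: 8611 = 53·162 + 25
59: 8611 = 59·145 + 56
61: 8611 = 61·141 + 10
67: 8611 = 67·128 + 35
71: 8611 = 71·121 + 20
73: 8611 = 73·117 + 70
79: 8611 = 79·109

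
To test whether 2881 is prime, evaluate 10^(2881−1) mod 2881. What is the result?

10^1 ≡ 10 (mod 2881)
10^2 ≡ 10^2 = 100 ≡ 100 (mod 2881)
10^4 ≡ 100^2 = 10000 ≡ 1357 (mod 2881)
10^8 ≡ 1357^2 = 1841449 ≡ 490 (mod 2881)
10^16 ≡ 490^2 = 240100 ≡ 977 (mod 2881)
10^32 ≡ 977^2 = 954529 ≡ 918 (mod 2881)
10^64 ≡ 918^2 = 842724 ≡ 1472 (mod 2881)
10^128 ≡ 1472^2 = 2166784 ≡ 272 (mod 2881)
10^256 ≡ 272^2 = 73984 ≡ 1959 (mod 2881)
10^512 ≡ 1959^2 = 3837681 ≡ 189 (mod 2881)
10^1024 ≡ 189^2 = 35721 ≡ 1149 (mod 2881)
10^2048 ≡ 1149^2 = 1320201 ≡ 703 (mod 2881)
2880 = 2048 + 512 + 256 + 64 in binary powers of 2.
So 10^2880 ≡ 703 · 189 · 1959 · 1472 ≡ 1215 (mod 2881).
Since 1215 ≠ 1, base 10 is a Fermat witness: 2881 is composite.

1215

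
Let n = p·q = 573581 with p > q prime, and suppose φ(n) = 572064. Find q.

φ(n) = (p−1)(q−1) = n − (p+q) + 1, so p + q = 573581 − 572064 + 1 = 1518.
p and q are the roots of t² − 1518t + 573581 = 0.
Discriminant: 1518² − 4·573581 = 2304324 − 2294324 = 10000; √10000 = 100.
q = (1518 − 100)/2 = 709, p = (1518 + 100)/2 = 809.
Check: 709 · 809 = 573581.

709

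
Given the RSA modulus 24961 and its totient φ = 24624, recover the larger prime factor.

φ(n) = (p−1)(q−1) = n − (p+q) + 1, so p + q = 24961 − 24624 + 1 = 338.
p and q are the roots of t² − 338t + 24961 = 0.
Discriminant: 338² − 4·24961 = 114244 − 99844 = 14400; √14400 = 120.
q = (338 − 120)/2 = 109, p = (338 + 120)/2 = 229.
Check: 109 · 229 = 24961.

229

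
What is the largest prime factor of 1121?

59

1121 = 19 · 59
59 is prime.
So 1121 = 19 · 59; the largest prime factor is 59.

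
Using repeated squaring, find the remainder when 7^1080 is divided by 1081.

7^1 ≡ 7 (mod 1081)
7^2 ≡ 7^2 = 49 ≡ 49 (mod 1081)
7^4 ≡ 49^2 = 2401 ≡ 239 (mod 1081)
7^8 ≡ 239^2 = 57121 ≡ 909 (mod 1081)
7^16 ≡ 909^2 = 826281 ≡ 397 (mod 1081)
7^32 ≡ 397^2 = 157609 ≡ 864 (mod 1081)
7^64 ≡ 864^2 = 746496 ≡ 606 (mod 1081)
7^128 ≡ 606^2 = 367236 ≡ 777 (mod 1081)
7^256 ≡ 777^2 = 603729 ≡ 531 (mod 1081)
7^512 ≡ 531^2 = 281961 ≡ 901 (mod 1081)
7^1024 ≡ 901^2 = 811801 ≡ 1051 (mod 1081)
1080 = 1024 + 32 + 16 + 8 in binary powers of 2.
So 7^1080 ≡ 1051 · 864 · 397 · 909 ≡ 1061 (mod 1081).
Since 1061 ≠ 1, base 7 is a Fermat witness: 1081 is composite.

1061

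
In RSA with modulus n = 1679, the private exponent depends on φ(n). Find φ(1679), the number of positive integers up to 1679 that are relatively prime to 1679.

Factor: 1679 = 23 · 73.
φ(1679) = (23−1) · (73−1) = 22 · 72 = 1584.

1584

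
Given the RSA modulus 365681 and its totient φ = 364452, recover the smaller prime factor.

φ(n) = (p−1)(q−1) = n − (p+q) + 1, so p + q = 365681 − 364452 + 1 = 1230.
p and q are the roots of t² − 1230t + 365681 = 0.
Discriminant: 1230² − 4·365681 = 1512900 − 1462724 = 50176; √50176 = 224.
q = (1230 − 224)/2 = 503, p = (1230 + 224)/2 = 727.
Check: 503 · 727 = 365681.

503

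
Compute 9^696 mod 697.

9^1 ≡ 9 (mod 697)
9^2 ≡ 9^2 = 81 ≡ 81 (mod 697)
9^4 ≡ 81^2 = 6561 ≡ 288 (mod 697)
9^8 ≡ 288^2 = 82944 ≡ 1 (mod 697)
9^16 ≡ 1^2 = 1 ≡ 1 (mod 697)
9^32 ≡ 1^2 = 1 ≡ 1 (mod 697)
9^64 ≡ 1^2 = 1 ≡ 1 (mod 697)
9^128 ≡ 1^2 = 1 ≡ 1 (mod 697)
9^256 ≡ 1^2 = 1 ≡ 1 (mod 697)
9^512 ≡ 1^2 = 1 ≡ 1 (mod 697)
696 = 512 + 128 + 32 + 16 + 8 in binary powers of 2.
So 9^696 ≡ 1 · 1 · 1 · 1 · 1 ≡ 1 (mod 697).
Since the result is 1, base 9 gives no evidence that 697 is composite.

1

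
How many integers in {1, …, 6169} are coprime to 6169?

Factor: 6169 = 31 · 199.
φ(6169) = (31−1) · (199−1) = 30 · 198 = 5940.

5940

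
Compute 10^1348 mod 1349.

80

10^1 ≡ 10 (mod 1349)
10^2 ≡ 10^2 = 100 ≡ 100 (mod 1349)
10^4 ≡ 100^2 = 10000 ≡ 557 (mod 1349)
10^8 ≡ 557^2 = 310249 ≡ 1328 (mod 1349)
10^16 ≡ 1328^2 = 1763584 ≡ 441 (mod 1349)
10^32 ≡ 441^2 = 194481 ≡ 225 (mod 1349)
10^64 ≡ 225^2 = 50625 ≡ 712 (mod 1349)
10^128 ≡ 712^2 = 506944 ≡ 1069 (mod 1349)
10^256 ≡ 1069^2 = 1142761 ≡ 158 (mod 1349)
10^512 ≡ 158^2 = 24964 ≡ 682 (mod 1349)
10^1024 ≡ 682^2 = 465124 ≡ 1068 (mod 1349)
1348 = 1024 + 256 + 64 + 4 in binary powers of 2.
So 10^1348 ≡ 1068 · 158 · 712 · 557 ≡ 80 (mod 1349).
Since 80 ≠ 1, base 10 is a Fermat witness: 1349 is composite.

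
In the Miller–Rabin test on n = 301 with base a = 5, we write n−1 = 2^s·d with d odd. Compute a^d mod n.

301 − 1 = 300 = 2^2 · 75, so d = 75.
5^1 ≡ 5 (mod 301)
5^2 ≡ 5^2 = 25 ≡ 25 (mod 301)
5^4 ≡ 25^2 = 625 ≡ 23 (mod 301)
5^8 ≡ 23^2 = 529 ≡ 228 (mod 301)
5^16 ≡ 228^2 = 51984 ≡ 212 (mod 301)
5^32 ≡ 212^2 = 44944 ≡ 95 (mod 301)
5^64 ≡ 95^2 = 9025 ≡ 296 (mod 301)
75 = 64 + 8 + 2 + 1 in binary powers of 2.
So 5^75 ≡ 296 · 228 · 25 · 5 ≡ 174 (mod 301).
Squaring chain: 174 → 176; never reaches −1, so base 5 is a Miller–Rabin witness that 301 is composite.

174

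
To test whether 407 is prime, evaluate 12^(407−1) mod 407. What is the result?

12^1 ≡ 12 (mod 407)
12^2 ≡ 12^2 = 144 ≡ 144 (mod 407)
12^4 ≡ 144^2 = 20736 ≡ 386 (mod 407)
12^8 ≡ 386^2 = 148996 ≡ 34 (mod 407)
12^16 ≡ 34^2 = 1156 ≡ 342 (mod 407)
12^32 ≡ 342^2 = 116964 ≡ 155 (mod 407)
12^64 ≡ 155^2 = 24025 ≡ 12 (mod 407)
12^128 ≡ 12^2 = 144 ≡ 144 (mod 407)
12^256 ≡ 144^2 = 20736 ≡ 386 (mod 407)
406 = 256 + 128 + 16 + 4 + 2 in binary powers of 2.
So 12^406 ≡ 386 · 144 · 342 · 386 · 144 ≡ 12 (mod 407).
Since 12 ≠ 1, base 12 is a Fermat witness: 407 is composite.

12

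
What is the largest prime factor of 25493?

53

25493 = 13 · 1961
1961 = 37 · 53
53 is prime.
So 25493 = 13 · 37 · 53; the largest prime factor is 53.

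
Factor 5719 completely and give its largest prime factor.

43

5719 = 7 · 817
817 = 19 · 43
43 is prime.
So 5719 = 7 · 19 · 43; the largest prime factor is 43.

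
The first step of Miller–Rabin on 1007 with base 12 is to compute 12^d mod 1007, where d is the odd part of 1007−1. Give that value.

1007 − 1 = 1006 = 2^1 · 503, so d = 503.
12^1 ≡ 12 (mod 1007)
12^2 ≡ 12^2 = 144 ≡ 144 (mod 1007)
12^4 ≡ 144^2 = 20736 ≡ 596 (mod 1007)
12^8 ≡ 596^2 = 355216 ≡ 752 (mod 1007)
12^16 ≡ 752^2 = 565504 ≡ 577 (mod 1007)
12^32 ≡ 577^2 = 332929 ≡ 619 (mod 1007)
12^64 ≡ 619^2 = 383161 ≡ 501 (mod 1007)
12^128 ≡ 501^2 = 251001 ≡ 258 (mod 1007)
12^256 ≡ 258^2 = 66564 ≡ 102 (mod 1007)
503 = 256 + 128 + 64 + 32 + 16 + 4 + 2 + 1 in binary powers of 2.
So 12^503 ≡ 102 · 258 · 501 · 619 · 577 · 596 · 144 · 12 ≡ 198 (mod 1007).
Squaring chain: 198; never reaches −1, so base 12 is a Miller–Rabin witness that 1007 is composite.

198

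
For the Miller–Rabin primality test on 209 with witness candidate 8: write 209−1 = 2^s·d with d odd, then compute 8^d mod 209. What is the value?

160

209 − 1 = 208 = 2^4 · 13, so d = 13.
8^1 ≡ 8 (mod 209)
8^2 ≡ 8^2 = 64 ≡ 64 (mod 209)
8^4 ≡ 64^2 = 4096 ≡ 125 (mod 209)
8^8 ≡ 125^2 = 15625 ≡ 159 (mod 209)
13 = 8 + 4 + 1 in binary powers of 2.
So 8^13 ≡ 159 · 125 · 8 ≡ 160 (mod 209).
Squaring chain: 160 → 102 → 163 → 26; never reaches −1, so base 8 is a Miller–Rabin witness that 209 is composite.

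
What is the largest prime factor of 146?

146 = 2 · 73
73 is prime.
So 146 = 2 · 73; the largest prime factor is 73.

73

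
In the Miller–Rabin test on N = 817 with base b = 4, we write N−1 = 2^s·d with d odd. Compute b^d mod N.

817 − 1 = 816 = 2^4 · 51, so d = 51.
4^1 ≡ 4 (mod 817)
4^2 ≡ 4^2 = 16 ≡ 16 (mod 817)
4^4 ≡ 16^2 = 256 ≡ 256 (mod 817)
4^8 ≡ 256^2 = 65536 ≡ 176 (mod 817)
4^16 ≡ 176^2 = 30976 ≡ 747 (mod 817)
4^32 ≡ 747^2 = 558009 ≡ 815 (mod 817)
51 = 32 + 16 + 2 + 1 in binary powers of 2.
So 4^51 ≡ 815 · 747 · 16 · 4 ≡ 790 (mod 817).
Squaring chain: 790 → 729 → 391 → 102; never reaches −1, so base 4 is a Miller–Rabin witness that 817 is composite.

790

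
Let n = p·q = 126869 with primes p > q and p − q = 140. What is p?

Since p = q + 140, we have 126869 = q(q + 140), so q² + 140q − 126869 = 0.
Discriminant: 140² + 4·126869 = 19600 + 507476 = 527076; √527076 = 726.
q = (−140 + 726)/2 = 293, and p = q + 140 = 433.
Check: 293 · 433 = 126869.

433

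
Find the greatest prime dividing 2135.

61

2135 = 5 · 427
427 = 7 · 61
61 is prime.
So 2135 = 5 · 7 · 61; the largest prime factor is 61.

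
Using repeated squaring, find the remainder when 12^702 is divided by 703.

1

12^1 ≡ 12 (mod 703)
12^2 ≡ 12^2 = 144 ≡ 144 (mod 703)
12^4 ≡ 144^2 = 20736 ≡ 349 (mod 703)
12^8 ≡ 349^2 = 121801 ≡ 182 (mod 703)
12^16 ≡ 182^2 = 33124 ≡ 83 (mod 703)
12^32 ≡ 83^2 = 6889 ≡ 562 (mod 703)
12^64 ≡ 562^2 = 315844 ≡ 197 (mod 703)
12^128 ≡ 197^2 = 38809 ≡ 144 (mod 703)
12^256 ≡ 144^2 = 20736 ≡ 349 (mod 703)
12^512 ≡ 349^2 = 121801 ≡ 182 (mod 703)
702 = 512 + 128 + 32 + 16 + 8 + 4 + 2 in binary powers of 2.
So 12^702 ≡ 182 · 144 · 562 · 83 · 182 · 349 · 144 ≡ 1 (mod 703).
Since the result is 1, base 12 gives no evidence that 703 is composite.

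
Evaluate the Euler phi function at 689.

624

Factor: 689 = 13 · 53.
φ(689) = (13−1) · (53−1) = 12 · 52 = 624.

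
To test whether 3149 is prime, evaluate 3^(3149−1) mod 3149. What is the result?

3^1 ≡ 3 (mod 3149)
3^2 ≡ 3^2 = 9 ≡ 9 (mod 3149)
3^4 ≡ 9^2 = 81 ≡ 81 (mod 3149)
3^8 ≡ 81^2 = 6561 ≡ 263 (mod 3149)
3^16 ≡ 263^2 = 69169 ≡ 3040 (mod 3149)
3^32 ≡ 3040^2 = 9241600 ≡ 2434 (mod 3149)
3^64 ≡ 2434^2 = 5924356 ≡ 1087 (mod 3149)
3^128 ≡ 1087^2 = 1181569 ≡ 694 (mod 3149)
3^256 ≡ 694^2 = 481636 ≡ 2988 (mod 3149)
3^512 ≡ 2988^2 = 8928144 ≡ 729 (mod 3149)
3^1024 ≡ 729^2 = 531441 ≡ 2409 (mod 3149)
3^2048 ≡ 2409^2 = 5803281 ≡ 2823 (mod 3149)
3148 = 2048 + 1024 + 64 + 8 + 4 in binary powers of 2.
So 3^3148 ≡ 2823 · 2409 · 1087 · 263 · 81 ≡ 947 (mod 3149).
Since 947 ≠ 1, base 3 is a Fermat witness: 3149 is composite.

947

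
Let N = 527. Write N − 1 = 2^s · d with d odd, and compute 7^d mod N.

165

527 − 1 = 526 = 2^1 · 263, so d = 263.
7^1 ≡ 7 (mod 527)
7^2 ≡ 7^2 = 49 ≡ 49 (mod 527)
7^4 ≡ 49^2 = 2401 ≡ 293 (mod 527)
7^8 ≡ 293^2 = 85849 ≡ 475 (mod 527)
7^16 ≡ 475^2 = 225625 ≡ 69 (mod 527)
7^32 ≡ 69^2 = 4761 ≡ 18 (mod 527)
7^64 ≡ 18^2 = 324 ≡ 324 (mod 527)
7^128 ≡ 324^2 = 104976 ≡ 103 (mod 527)
7^256 ≡ 103^2 = 10609 ≡ 69 (mod 527)
263 = 256 + 4 + 2 + 1 in binary powers of 2.
So 7^263 ≡ 69 · 293 · 49 · 7 ≡ 165 (mod 527).
Squaring chain: 165; never reaches −1, so base 7 is a Miller–Rabin witness that 527 is composite.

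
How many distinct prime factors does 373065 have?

6

373065 = 3 · 124355
124355 = 5 · 24871
24871 = 7 · 3553
3553 = 11 · 323
323 = 17 · 19
373065 = 3 · 5 · 7 · 11 · 17 · 19, which has 6 distinct prime factors.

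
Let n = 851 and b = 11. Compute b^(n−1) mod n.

11^1 ≡ 11 (mod 851)
11^2 ≡ 11^2 = 121 ≡ 121 (mod 851)
11^4 ≡ 121^2 = 14641 ≡ 174 (mod 851)
11^8 ≡ 174^2 = 30276 ≡ 491 (mod 851)
11^16 ≡ 491^2 = 241081 ≡ 248 (mod 851)
11^32 ≡ 248^2 = 61504 ≡ 232 (mod 851)
11^64 ≡ 232^2 = 53824 ≡ 211 (mod 851)
11^128 ≡ 211^2 = 44521 ≡ 269 (mod 851)
11^256 ≡ 269^2 = 72361 ≡ 26 (mod 851)
11^512 ≡ 26^2 = 676 ≡ 676 (mod 851)
850 = 512 + 256 + 64 + 16 + 2 in binary powers of 2.
So 11^850 ≡ 676 · 26 · 211 · 248 · 121 ≡ 26 (mod 851).
Since 26 ≠ 1, base 11 is a Fermat witness: 851 is composite.

26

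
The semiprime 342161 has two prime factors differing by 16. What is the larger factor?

Since p = q + 16, we have 342161 = q(q + 16), so q² + 16q − 342161 = 0.
Discriminant: 16² + 4·342161 = 256 + 1368644 = 1368900; √1368900 = 1170.
q = (−16 + 1170)/2 = 577, and p = q + 16 = 593.
Check: 577 · 593 = 342161.

593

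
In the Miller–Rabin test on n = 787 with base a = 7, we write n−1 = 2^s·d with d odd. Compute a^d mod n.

1

787 − 1 = 786 = 2^1 · 393, so d = 393.
7^1 ≡ 7 (mod 787)
7^2 ≡ 7^2 = 49 ≡ 49 (mod 787)
7^4 ≡ 49^2 = 2401 ≡ 40 (mod 787)
7^8 ≡ 40^2 = 1600 ≡ 26 (mod 787)
7^16 ≡ 26^2 = 676 ≡ 676 (mod 787)
7^32 ≡ 676^2 = 456976 ≡ 516 (mod 787)
7^64 ≡ 516^2 = 266256 ≡ 250 (mod 787)
7^128 ≡ 250^2 = 62500 ≡ 327 (mod 787)
7^256 ≡ 327^2 = 106929 ≡ 684 (mod 787)
393 = 256 + 128 + 8 + 1 in binary powers of 2.
So 7^393 ≡ 684 · 327 · 26 · 7 ≡ 1 (mod 787).
Since 7^d ≡ 1 (mod 787), base 7 does not prove 787 composite.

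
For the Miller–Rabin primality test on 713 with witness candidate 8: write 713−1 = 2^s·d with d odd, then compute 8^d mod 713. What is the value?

376

713 − 1 = 712 = 2^3 · 89, so d = 89.
8^1 ≡ 8 (mod 713)
8^2 ≡ 8^2 = 64 ≡ 64 (mod 713)
8^4 ≡ 64^2 = 4096 ≡ 531 (mod 713)
8^8 ≡ 531^2 = 281961 ≡ 326 (mod 713)
8^16 ≡ 326^2 = 106276 ≡ 39 (mod 713)
8^32 ≡ 39^2 = 1521 ≡ 95 (mod 713)
8^64 ≡ 95^2 = 9025 ≡ 469 (mod 713)
89 = 64 + 16 + 8 + 1 in binary powers of 2.
So 8^89 ≡ 469 · 39 · 326 · 8 ≡ 376 (mod 713).
Squaring chain: 376 → 202 → 163; never reaches −1, so base 8 is a Miller–Rabin witness that 713 is composite.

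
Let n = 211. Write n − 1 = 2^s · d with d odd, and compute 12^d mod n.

210

211 − 1 = 210 = 2^1 · 105, so d = 105.
12^1 ≡ 12 (mod 211)
12^2 ≡ 12^2 = 144 ≡ 144 (mod 211)
12^4 ≡ 144^2 = 20736 ≡ 58 (mod 211)
12^8 ≡ 58^2 = 3364 ≡ 199 (mod 211)
12^16 ≡ 199^2 = 39601 ≡ 144 (mod 211)
12^32 ≡ 144^2 = 20736 ≡ 58 (mod 211)
12^64 ≡ 58^2 = 3364 ≡ 199 (mod 211)
105 = 64 + 32 + 8 + 1 in binary powers of 2.
So 12^105 ≡ 199 · 58 · 199 · 12 ≡ 210 (mod 211).
Since 12^d ≡ 210 (mod 211), base 12 does not prove 211 composite.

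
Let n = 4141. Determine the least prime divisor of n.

4141 is odd.
Digit sum 10, not divisible by 3.
Ends in 1: not divisible by 5.
7: 4141 = 7·591 + 4
11: 4141 = 11·376 + 5
13: 4141 = 13·318 + 7
17: 4141 = 17·243 + 10
19: 4141 = 19·217 + 18
23: 4141 = 23·180 + 1
29: 4141 = 29·142 + 23
31: 4141 = 31·133 + 18
37: 4141 = 37·111 + 34
41: 4141 = 41·101

41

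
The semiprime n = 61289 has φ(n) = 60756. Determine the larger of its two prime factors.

φ(n) = (p−1)(q−1) = n − (p+q) + 1, so p + q = 61289 − 60756 + 1 = 534.
p and q are the roots of t² − 534t + 61289 = 0.
Discriminant: 534² − 4·61289 = 285156 − 245156 = 40000; √40000 = 200.
q = (534 − 200)/2 = 167, p = (534 + 200)/2 = 367.
Check: 167 · 367 = 61289.

367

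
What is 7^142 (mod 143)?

82

7^1 ≡ 7 (mod 143)
7^2 ≡ 7^2 = 49 ≡ 49 (mod 143)
7^4 ≡ 49^2 = 2401 ≡ 113 (mod 143)
7^8 ≡ 113^2 = 12769 ≡ 42 (mod 143)
7^16 ≡ 42^2 = 1764 ≡ 48 (mod 143)
7^32 ≡ 48^2 = 2304 ≡ 16 (mod 143)
7^64 ≡ 16^2 = 256 ≡ 113 (mod 143)
7^128 ≡ 113^2 = 12769 ≡ 42 (mod 143)
142 = 128 + 8 + 4 + 2 in binary powers of 2.
So 7^142 ≡ 42 · 42 · 113 · 49 ≡ 82 (mod 143).
Since 82 ≠ 1, base 7 is a Fermat witness: 143 is composite.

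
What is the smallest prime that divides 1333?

1333 is odd.
Digit sum 10, not divisible by 3.
Ends in 3: not divisible by 5.
7: 1333 = 7·190 + 3
11: 1333 = 11·121 + 2
13: 1333 = 13·102 + 7
17: 1333 = 17·78 + 7
19: 1333 = 19·70 + 3
23: 1333 = 23·57 + 22
29: 1333 = 29·45 + 28
31: 1333 = 31·43

31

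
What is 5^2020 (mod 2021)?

883

5^1 ≡ 5 (mod 2021)
5^2 ≡ 5^2 = 25 ≡ 25 (mod 2021)
5^4 ≡ 25^2 = 625 ≡ 625 (mod 2021)
5^8 ≡ 625^2 = 390625 ≡ 572 (mod 2021)
5^16 ≡ 572^2 = 327184 ≡ 1803 (mod 2021)
5^32 ≡ 1803^2 = 3250809 ≡ 1041 (mod 2021)
5^64 ≡ 1041^2 = 1083681 ≡ 425 (mod 2021)
5^128 ≡ 425^2 = 180625 ≡ 756 (mod 2021)
5^256 ≡ 756^2 = 571536 ≡ 1614 (mod 2021)
5^512 ≡ 1614^2 = 2604996 ≡ 1948 (mod 2021)
5^1024 ≡ 1948^2 = 3794704 ≡ 1287 (mod 2021)
2020 = 1024 + 512 + 256 + 128 + 64 + 32 + 4 in binary powers of 2.
So 5^2020 ≡ 1287 · 1948 · 1614 · 756 · 425 · 1041 · 625 ≡ 883 (mod 2021).
Since 883 ≠ 1, base 5 is a Fermat witness: 2021 is composite.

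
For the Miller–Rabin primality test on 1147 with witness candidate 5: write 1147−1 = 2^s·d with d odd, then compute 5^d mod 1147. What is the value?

156

1147 − 1 = 1146 = 2^1 · 573, so d = 573.
5^1 ≡ 5 (mod 1147)
5^2 ≡ 5^2 = 25 ≡ 25 (mod 1147)
5^4 ≡ 25^2 = 625 ≡ 625 (mod 1147)
5^8 ≡ 625^2 = 390625 ≡ 645 (mod 1147)
5^16 ≡ 645^2 = 416025 ≡ 811 (mod 1147)
5^32 ≡ 811^2 = 657721 ≡ 490 (mod 1147)
5^64 ≡ 490^2 = 240100 ≡ 377 (mod 1147)
5^128 ≡ 377^2 = 142129 ≡ 1048 (mod 1147)
5^256 ≡ 1048^2 = 1098304 ≡ 625 (mod 1147)
5^512 ≡ 625^2 = 390625 ≡ 645 (mod 1147)
573 = 512 + 32 + 16 + 8 + 4 + 1 in binary powers of 2.
So 5^573 ≡ 645 · 490 · 811 · 645 · 625 · 5 ≡ 156 (mod 1147).
Squaring chain: 156; never reaches −1, so base 5 is a Miller–Rabin witness that 1147 is composite.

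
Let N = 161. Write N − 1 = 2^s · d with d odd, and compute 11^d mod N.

51

161 − 1 = 160 = 2^5 · 5, so d = 5.
11^1 ≡ 11 (mod 161)
11^2 ≡ 11^2 = 121 ≡ 121 (mod 161)
11^4 ≡ 121^2 = 14641 ≡ 151 (mod 161)
5 = 4 + 1 in binary powers of 2.
So 11^5 ≡ 151 · 11 ≡ 51 (mod 161).
Squaring chain: 51 → 25 → 142 → 39 → 72; never reaches −1, so base 11 is a Miller–Rabin witness that 161 is composite.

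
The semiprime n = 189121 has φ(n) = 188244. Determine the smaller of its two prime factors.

379

φ(n) = (p−1)(q−1) = n − (p+q) + 1, so p + q = 189121 − 188244 + 1 = 878.
p and q are the roots of t² − 878t + 189121 = 0.
Discriminant: 878² − 4·189121 = 770884 − 756484 = 14400; √14400 = 120.
q = (878 − 120)/2 = 379, p = (878 + 120)/2 = 499.
Check: 379 · 499 = 189121.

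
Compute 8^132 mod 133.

1

8^1 ≡ 8 (mod 133)
8^2 ≡ 8^2 = 64 ≡ 64 (mod 133)
8^4 ≡ 64^2 = 4096 ≡ 106 (mod 133)
8^8 ≡ 106^2 = 11236 ≡ 64 (mod 133)
8^16 ≡ 64^2 = 4096 ≡ 106 (mod 133)
8^32 ≡ 106^2 = 11236 ≡ 64 (mod 133)
8^64 ≡ 64^2 = 4096 ≡ 106 (mod 133)
8^128 ≡ 106^2 = 11236 ≡ 64 (mod 133)
132 = 128 + 4 in binary powers of 2.
So 8^132 ≡ 64 · 106 ≡ 1 (mod 133).
Since the result is 1, base 8 gives no evidence that 133 is composite.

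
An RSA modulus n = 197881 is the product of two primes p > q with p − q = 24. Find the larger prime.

Since p = q + 24, we have 197881 = q(q + 24), so q² + 24q − 197881 = 0.
Discriminant: 24² + 4·197881 = 576 + 791524 = 792100; √792100 = 890.
q = (−24 + 890)/2 = 433, and p = q + 24 = 457.
Check: 433 · 457 = 197881.

457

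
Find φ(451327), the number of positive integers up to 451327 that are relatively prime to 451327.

428064

Factor: 451327 = 29 · 79 · 197.
φ(451327) = (29−1) · (79−1) · (197−1) = 28 · 78 · 196 = 428064.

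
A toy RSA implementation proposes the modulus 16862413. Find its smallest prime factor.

16862413 is odd.
Digit sum 31, not divisible by 3.
Ends in 3: not divisible by 5.
7: 16862413 = 7·2408916 + 1
11: 16862413 = 11·1532946 + 7
13: 16862413 = 13·1297108 + 9
17: 16862413 = 17·991906 + 11
19: 16862413 = 19·887495 + 8
23: 16862413 = 23·733148 + 9
29: 16862413 = 29·581462 + 15
31: 16862413 = 31·543948 + 25
37: 16862413 = 37·455740 + 33
41: 16862413 = 41·411278 + 15
43: 16862413 = 43·392149 + 6
47: 16862413 = 47·358774 + 35
53: 16862413 = 53·318158 + 39
59: 16862413 = 59·285803 + 36
61: 16862413 = 61·276433

61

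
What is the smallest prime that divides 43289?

43289 is odd.
Digit sum 26, not divisible by 3.
Ends in 9: not divisible by 5.
7: 43289 = 7·6184 + 1
11: 43289 = 11·3935 + 4
13: 43289 = 13·3329 + 12
17: 43289 = 17·2546 + 7
19: 43289 = 19·2278 + 7
23: 43289 = 23·1882 + 3
29: 43289 = 29·1492 + 21
31: 43289 = 31·1396 + 13
37: 43289 = 37·1169 + 36
41: 43289 = 41·1055 + 34
43: 43289 = 43·1006 + 31
47: 43289 = 47·921 + 2
53: 43289 = 53·816 + 41
59: 43289 = 59·733 + 42
61: 43289 = 61·709 + 40
67: 43289 = 67·646 + 7
71: 43289 = 71·609 + 50
73: 43289 = 73·593

73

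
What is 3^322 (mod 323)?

264

3^1 ≡ 3 (mod 323)
3^2 ≡ 3^2 = 9 ≡ 9 (mod 323)
3^4 ≡ 9^2 = 81 ≡ 81 (mod 323)
3^8 ≡ 81^2 = 6561 ≡ 101 (mod 323)
3^16 ≡ 101^2 = 10201 ≡ 188 (mod 323)
3^32 ≡ 188^2 = 35344 ≡ 137 (mod 323)
3^64 ≡ 137^2 = 18769 ≡ 35 (mod 323)
3^128 ≡ 35^2 = 1225 ≡ 256 (mod 323)
3^256 ≡ 256^2 = 65536 ≡ 290 (mod 323)
322 = 256 + 64 + 2 in binary powers of 2.
So 3^322 ≡ 290 · 35 · 9 ≡ 264 (mod 323).
Since 264 ≠ 1, base 3 is a Fermat witness: 323 is composite.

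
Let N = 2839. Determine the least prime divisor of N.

17

2839 is odd.
Digit sum 22, not divisible by 3.
Ends in 9: not divisible by 5.
7: 2839 = 7·405 + 4
11: 2839 = 11·258 + 1
13: 2839 = 13·218 + 5
17: 2839 = 17·167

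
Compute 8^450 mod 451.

8^1 ≡ 8 (mod 451)
8^2 ≡ 8^2 = 64 ≡ 64 (mod 451)
8^4 ≡ 64^2 = 4096 ≡ 37 (mod 451)
8^8 ≡ 37^2 = 1369 ≡ 16 (mod 451)
8^16 ≡ 16^2 = 256 ≡ 256 (mod 451)
8^32 ≡ 256^2 = 65536 ≡ 141 (mod 451)
8^64 ≡ 141^2 = 19881 ≡ 37 (mod 451)
8^128 ≡ 37^2 = 1369 ≡ 16 (mod 451)
8^256 ≡ 16^2 = 256 ≡ 256 (mod 451)
450 = 256 + 128 + 64 + 2 in binary powers of 2.
So 8^450 ≡ 256 · 16 · 37 · 64 ≡ 122 (mod 451).
Since 122 ≠ 1, base 8 is a Fermat witness: 451 is composite.

122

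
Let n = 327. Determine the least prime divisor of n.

3

327 is odd.
Digit sum 12, divisible by 3.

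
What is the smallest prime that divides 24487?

47

24487 is odd.
Digit sum 25, not divisible by 3.
Ends in 7: not divisible by 5.
7: 24487 = 7·3498 + 1
11: 24487 = 11·2226 + 1
13: 24487 = 13·1883 + 8
17: 24487 = 17·1440 + 7
19: 24487 = 19·1288 + 15
23: 24487 = 23·1064 + 15
29: 24487 = 29·844 + 11
31: 24487 = 31·789 + 28
37: 24487 = 37·661 + 30
41: 24487 = 41·597 + 10
43: 24487 = 43·569 + 20
47: 24487 = 47·521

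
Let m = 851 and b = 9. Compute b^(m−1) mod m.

9^1 ≡ 9 (mod 851)
9^2 ≡ 9^2 = 81 ≡ 81 (mod 851)
9^4 ≡ 81^2 = 6561 ≡ 604 (mod 851)
9^8 ≡ 604^2 = 364816 ≡ 588 (mod 851)
9^16 ≡ 588^2 = 345744 ≡ 238 (mod 851)
9^32 ≡ 238^2 = 56644 ≡ 478 (mod 851)
9^64 ≡ 478^2 = 228484 ≡ 416 (mod 851)
9^128 ≡ 416^2 = 173056 ≡ 303 (mod 851)
9^256 ≡ 303^2 = 91809 ≡ 752 (mod 851)
9^512 ≡ 752^2 = 565504 ≡ 440 (mod 851)
850 = 512 + 256 + 64 + 16 + 2 in binary powers of 2.
So 9^850 ≡ 440 · 752 · 416 · 238 · 81 ≡ 752 (mod 851).
Since 752 ≠ 1, base 9 is a Fermat witness: 851 is composite.

752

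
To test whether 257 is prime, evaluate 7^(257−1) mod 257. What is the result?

7^1 ≡ 7 (mod 257)
7^2 ≡ 7^2 = 49 ≡ 49 (mod 257)
7^4 ≡ 49^2 = 2401 ≡ 88 (mod 257)
7^8 ≡ 88^2 = 7744 ≡ 34 (mod 257)
7^16 ≡ 34^2 = 1156 ≡ 128 (mod 257)
7^32 ≡ 128^2 = 16384 ≡ 193 (mod 257)
7^64 ≡ 193^2 = 37249 ≡ 241 (mod 257)
7^128 ≡ 241^2 = 58081 ≡ 256 (mod 257)
7^256 ≡ 256^2 = 65536 ≡ 1 (mod 257)
256 = 256 in binary powers of 2.
So 7^256 ≡ 1 ≡ 1 (mod 257).
Since the result is 1, base 7 gives no evidence that 257 is composite.

1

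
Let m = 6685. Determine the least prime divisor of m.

5

6685 is odd.
Digit sum 25, not divisible by 3.
Ends in 5: divisible by 5.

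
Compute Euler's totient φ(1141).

972

Factor: 1141 = 7 · 163.
φ(1141) = (7−1) · (163−1) = 6 · 162 = 972.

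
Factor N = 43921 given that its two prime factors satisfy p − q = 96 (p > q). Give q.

Since p = q + 96, we have 43921 = q(q + 96), so q² + 96q − 43921 = 0.
Discriminant: 96² + 4·43921 = 9216 + 175684 = 184900; √184900 = 430.
q = (−96 + 430)/2 = 167, and p = q + 96 = 263.
Check: 167 · 263 = 43921.

167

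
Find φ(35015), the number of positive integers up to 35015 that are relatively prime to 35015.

27232

Factor: 35015 = 5 · 47 · 149.
φ(35015) = (5−1) · (47−1) · (149−1) = 4 · 46 · 148 = 27232.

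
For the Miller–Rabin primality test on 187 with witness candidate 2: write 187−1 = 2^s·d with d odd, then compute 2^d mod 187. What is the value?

151

187 − 1 = 186 = 2^1 · 93, so d = 93.
2^1 ≡ 2 (mod 187)
2^2 ≡ 2^2 = 4 ≡ 4 (mod 187)
2^4 ≡ 4^2 = 16 ≡ 16 (mod 187)
2^8 ≡ 16^2 = 256 ≡ 69 (mod 187)
2^16 ≡ 69^2 = 4761 ≡ 86 (mod 187)
2^32 ≡ 86^2 = 7396 ≡ 103 (mod 187)
2^64 ≡ 103^2 = 10609 ≡ 137 (mod 187)
93 = 64 + 16 + 8 + 4 + 1 in binary powers of 2.
So 2^93 ≡ 137 · 86 · 69 · 16 · 2 ≡ 151 (mod 187).
Squaring chain: 151; never reaches −1, so base 2 is a Miller–Rabin witness that 187 is composite.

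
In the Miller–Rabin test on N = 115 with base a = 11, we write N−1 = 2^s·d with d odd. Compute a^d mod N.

115 − 1 = 114 = 2^1 · 57, so d = 57.
11^1 ≡ 11 (mod 115)
11^2 ≡ 11^2 = 121 ≡ 6 (mod 115)
11^4 ≡ 6^2 = 36 ≡ 36 (mod 115)
11^8 ≡ 36^2 = 1296 ≡ 31 (mod 115)
11^16 ≡ 31^2 = 961 ≡ 41 (mod 115)
11^32 ≡ 41^2 = 1681 ≡ 71 (mod 115)
57 = 32 + 16 + 8 + 1 in binary powers of 2.
So 11^57 ≡ 71 · 41 · 31 · 11 ≡ 86 (mod 115).
Squaring chain: 86; never reaches −1, so base 11 is a Miller–Rabin witness that 115 is composite.

86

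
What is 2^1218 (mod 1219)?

2^1 ≡ 2 (mod 1219)
2^2 ≡ 2^2 = 4 ≡ 4 (mod 1219)
2^4 ≡ 4^2 = 16 ≡ 16 (mod 1219)
2^8 ≡ 16^2 = 256 ≡ 256 (mod 1219)
2^16 ≡ 256^2 = 65536 ≡ 929 (mod 1219)
2^32 ≡ 929^2 = 863041 ≡ 1208 (mod 1219)
2^64 ≡ 1208^2 = 1459264 ≡ 121 (mod 1219)
2^128 ≡ 121^2 = 14641 ≡ 13 (mod 1219)
2^256 ≡ 13^2 = 169 ≡ 169 (mod 1219)
2^512 ≡ 169^2 = 28561 ≡ 524 (mod 1219)
2^1024 ≡ 524^2 = 274576 ≡ 301 (mod 1219)
1218 = 1024 + 128 + 64 + 2 in binary powers of 2.
So 2^1218 ≡ 301 · 13 · 121 · 4 ≡ 785 (mod 1219).
Since 785 ≠ 1, base 2 is a Fermat witness: 1219 is composite.

785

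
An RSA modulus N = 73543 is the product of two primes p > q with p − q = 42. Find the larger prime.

293

Since p = q + 42, we have 73543 = q(q + 42), so q² + 42q − 73543 = 0.
Discriminant: 42² + 4·73543 = 1764 + 294172 = 295936; √295936 = 544.
q = (−42 + 544)/2 = 251, and p = q + 42 = 293.
Check: 251 · 293 = 73543.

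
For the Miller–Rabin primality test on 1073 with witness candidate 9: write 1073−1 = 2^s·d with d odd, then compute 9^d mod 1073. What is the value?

1073 − 1 = 1072 = 2^4 · 67, so d = 67.
9^1 ≡ 9 (mod 1073)
9^2 ≡ 9^2 = 81 ≡ 81 (mod 1073)
9^4 ≡ 81^2 = 6561 ≡ 123 (mod 1073)
9^8 ≡ 123^2 = 15129 ≡ 107 (mod 1073)
9^16 ≡ 107^2 = 11449 ≡ 719 (mod 1073)
9^32 ≡ 719^2 = 516961 ≡ 848 (mod 1073)
9^64 ≡ 848^2 = 719104 ≡ 194 (mod 1073)
67 = 64 + 2 + 1 in binary powers of 2.
So 9^67 ≡ 194 · 81 · 9 ≡ 863 (mod 1073).
Squaring chain: 863 → 107 → 719 → 848; never reaches −1, so base 9 is a Miller–Rabin witness that 1073 is composite.

863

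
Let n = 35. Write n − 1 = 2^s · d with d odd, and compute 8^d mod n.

35 − 1 = 34 = 2^1 · 17, so d = 17.
8^1 ≡ 8 (mod 35)
8^2 ≡ 8^2 = 64 ≡ 29 (mod 35)
8^4 ≡ 29^2 = 841 ≡ 1 (mod 35)
8^8 ≡ 1^2 = 1 ≡ 1 (mod 35)
8^16 ≡ 1^2 = 1 ≡ 1 (mod 35)
17 = 16 + 1 in binary powers of 2.
So 8^17 ≡ 1 · 8 ≡ 8 (mod 35).
Squaring chain: 8; never reaches −1, so base 8 is a Miller–Rabin witness that 35 is composite.

8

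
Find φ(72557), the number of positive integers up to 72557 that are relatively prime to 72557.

Factor: 72557 = 37^2 · 53.
φ(72557) = 37^1·(37−1) · (53−1) = 1332 · 52 = 69264.

69264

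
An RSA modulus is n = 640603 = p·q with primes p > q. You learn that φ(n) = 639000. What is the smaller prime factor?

751

φ(n) = (p−1)(q−1) = n − (p+q) + 1, so p + q = 640603 − 639000 + 1 = 1604.
p and q are the roots of t² − 1604t + 640603 = 0.
Discriminant: 1604² − 4·640603 = 2572816 − 2562412 = 10404; √10404 = 102.
q = (1604 − 102)/2 = 751, p = (1604 + 102)/2 = 853.
Check: 751 · 853 = 640603.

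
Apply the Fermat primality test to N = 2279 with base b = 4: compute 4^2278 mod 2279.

4^1 ≡ 4 (mod 2279)
4^2 ≡ 4^2 = 16 ≡ 16 (mod 2279)
4^4 ≡ 16^2 = 256 ≡ 256 (mod 2279)
4^8 ≡ 256^2 = 65536 ≡ 1724 (mod 2279)
4^16 ≡ 1724^2 = 2972176 ≡ 360 (mod 2279)
4^32 ≡ 360^2 = 129600 ≡ 1976 (mod 2279)
4^64 ≡ 1976^2 = 3904576 ≡ 649 (mod 2279)
4^128 ≡ 649^2 = 421201 ≡ 1865 (mod 2279)
4^256 ≡ 1865^2 = 3478225 ≡ 471 (mod 2279)
4^512 ≡ 471^2 = 221841 ≡ 778 (mod 2279)
4^1024 ≡ 778^2 = 605284 ≡ 1349 (mod 2279)
4^2048 ≡ 1349^2 = 1819801 ≡ 1159 (mod 2279)
2278 = 2048 + 128 + 64 + 32 + 4 + 2 in binary powers of 2.
So 4^2278 ≡ 1159 · 1865 · 649 · 1976 · 256 · 16 ≡ 1526 (mod 2279).
Since 1526 ≠ 1, base 4 is a Fermat witness: 2279 is composite.

1526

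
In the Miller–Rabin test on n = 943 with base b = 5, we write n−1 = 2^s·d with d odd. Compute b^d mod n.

943 − 1 = 942 = 2^1 · 471, so d = 471.
5^1 ≡ 5 (mod 943)
5^2 ≡ 5^2 = 25 ≡ 25 (mod 943)
5^4 ≡ 25^2 = 625 ≡ 625 (mod 943)
5^8 ≡ 625^2 = 390625 ≡ 223 (mod 943)
5^16 ≡ 223^2 = 49729 ≡ 693 (mod 943)
5^32 ≡ 693^2 = 480249 ≡ 262 (mod 943)
5^64 ≡ 262^2 = 68644 ≡ 748 (mod 943)
5^128 ≡ 748^2 = 559504 ≡ 305 (mod 943)
5^256 ≡ 305^2 = 93025 ≡ 611 (mod 943)
471 = 256 + 128 + 64 + 16 + 4 + 2 + 1 in binary powers of 2.
So 5^471 ≡ 611 · 305 · 748 · 693 · 625 · 25 · 5 ≡ 241 (mod 943).
Squaring chain: 241; never reaches −1, so base 5 is a Miller–Rabin witness that 943 is composite.

241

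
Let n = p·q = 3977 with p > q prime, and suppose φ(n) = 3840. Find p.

φ(n) = (p−1)(q−1) = n − (p+q) + 1, so p + q = 3977 − 3840 + 1 = 138.
p and q are the roots of t² − 138t + 3977 = 0.
Discriminant: 138² − 4·3977 = 19044 − 15908 = 3136; √3136 = 56.
q = (138 − 56)/2 = 41, p = (138 + 56)/2 = 97.
Check: 41 · 97 = 3977.

97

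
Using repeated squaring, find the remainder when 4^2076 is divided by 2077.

1027

4^1 ≡ 4 (mod 2077)
4^2 ≡ 4^2 = 16 ≡ 16 (mod 2077)
4^4 ≡ 16^2 = 256 ≡ 256 (mod 2077)
4^8 ≡ 256^2 = 65536 ≡ 1149 (mod 2077)
4^16 ≡ 1149^2 = 1320201 ≡ 1306 (mod 2077)
4^32 ≡ 1306^2 = 1705636 ≡ 419 (mod 2077)
4^64 ≡ 419^2 = 175561 ≡ 1093 (mod 2077)
4^128 ≡ 1093^2 = 1194649 ≡ 374 (mod 2077)
4^256 ≡ 374^2 = 139876 ≡ 717 (mod 2077)
4^512 ≡ 717^2 = 514089 ≡ 1070 (mod 2077)
4^1024 ≡ 1070^2 = 1144900 ≡ 473 (mod 2077)
4^2048 ≡ 473^2 = 223729 ≡ 1490 (mod 2077)
2076 = 2048 + 16 + 8 + 4 in binary powers of 2.
So 4^2076 ≡ 1490 · 1306 · 1149 · 256 ≡ 1027 (mod 2077).
Since 1027 ≠ 1, base 4 is a Fermat witness: 2077 is composite.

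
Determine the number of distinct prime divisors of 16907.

3

16907 = 11 · 1537
1537 = 29 · 53
16907 = 11 · 29 · 53, which has 3 distinct prime factors.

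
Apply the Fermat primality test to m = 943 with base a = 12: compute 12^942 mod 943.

12^1 ≡ 12 (mod 943)
12^2 ≡ 12^2 = 144 ≡ 144 (mod 943)
12^4 ≡ 144^2 = 20736 ≡ 933 (mod 943)
12^8 ≡ 933^2 = 870489 ≡ 100 (mod 943)
12^16 ≡ 100^2 = 10000 ≡ 570 (mod 943)
12^32 ≡ 570^2 = 324900 ≡ 508 (mod 943)
12^64 ≡ 508^2 = 258064 ≡ 625 (mod 943)
12^128 ≡ 625^2 = 390625 ≡ 223 (mod 943)
12^256 ≡ 223^2 = 49729 ≡ 693 (mod 943)
12^512 ≡ 693^2 = 480249 ≡ 262 (mod 943)
942 = 512 + 256 + 128 + 32 + 8 + 4 + 2 in binary powers of 2.
So 12^942 ≡ 262 · 693 · 223 · 508 · 100 · 933 · 144 ≡ 430 (mod 943).
Since 430 ≠ 1, base 12 is a Fermat witness: 943 is composite.

430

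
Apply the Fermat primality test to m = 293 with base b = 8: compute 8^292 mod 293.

8^1 ≡ 8 (mod 293)
8^2 ≡ 8^2 = 64 ≡ 64 (mod 293)
8^4 ≡ 64^2 = 4096 ≡ 287 (mod 293)
8^8 ≡ 287^2 = 82369 ≡ 36 (mod 293)
8^16 ≡ 36^2 = 1296 ≡ 124 (mod 293)
8^32 ≡ 124^2 = 15376 ≡ 140 (mod 293)
8^64 ≡ 140^2 = 19600 ≡ 262 (mod 293)
8^128 ≡ 262^2 = 68644 ≡ 82 (mod 293)
8^256 ≡ 82^2 = 6724 ≡ 278 (mod 293)
292 = 256 + 32 + 4 in binary powers of 2.
So 8^292 ≡ 278 · 140 · 287 ≡ 1 (mod 293).
Since the result is 1, base 8 gives no evidence that 293 is composite.

1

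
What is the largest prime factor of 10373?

10373 = 11 · 943
943 = 23 · 41
41 is prime.
So 10373 = 11 · 23 · 41; the largest prime factor is 41.

41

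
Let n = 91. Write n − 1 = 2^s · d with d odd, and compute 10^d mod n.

91 − 1 = 90 = 2^1 · 45, so d = 45.
10^1 ≡ 10 (mod 91)
10^2 ≡ 10^2 = 100 ≡ 9 (mod 91)
10^4 ≡ 9^2 = 81 ≡ 81 (mod 91)
10^8 ≡ 81^2 = 6561 ≡ 9 (mod 91)
10^16 ≡ 9^2 = 81 ≡ 81 (mod 91)
10^32 ≡ 81^2 = 6561 ≡ 9 (mod 91)
45 = 32 + 8 + 4 + 1 in binary powers of 2.
So 10^45 ≡ 9 · 9 · 81 · 10 ≡ 90 (mod 91).
Since 10^d ≡ 90 (mod 91), base 10 does not prove 91 composite.

90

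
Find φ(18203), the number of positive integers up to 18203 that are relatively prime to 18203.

Factor: 18203 = 109 · 167.
φ(18203) = (109−1) · (167−1) = 108 · 166 = 17928.

17928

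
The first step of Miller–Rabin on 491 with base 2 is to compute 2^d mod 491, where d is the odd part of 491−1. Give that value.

490

491 − 1 = 490 = 2^1 · 245, so d = 245.
2^1 ≡ 2 (mod 491)
2^2 ≡ 2^2 = 4 ≡ 4 (mod 491)
2^4 ≡ 4^2 = 16 ≡ 16 (mod 491)
2^8 ≡ 16^2 = 256 ≡ 256 (mod 491)
2^16 ≡ 256^2 = 65536 ≡ 233 (mod 491)
2^32 ≡ 233^2 = 54289 ≡ 279 (mod 491)
2^64 ≡ 279^2 = 77841 ≡ 263 (mod 491)
2^128 ≡ 263^2 = 69169 ≡ 429 (mod 491)
245 = 128 + 64 + 32 + 16 + 4 + 1 in binary powers of 2.
So 2^245 ≡ 429 · 263 · 279 · 233 · 16 · 2 ≡ 490 (mod 491).
Since 2^d ≡ 490 (mod 491), base 2 does not prove 491 composite.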